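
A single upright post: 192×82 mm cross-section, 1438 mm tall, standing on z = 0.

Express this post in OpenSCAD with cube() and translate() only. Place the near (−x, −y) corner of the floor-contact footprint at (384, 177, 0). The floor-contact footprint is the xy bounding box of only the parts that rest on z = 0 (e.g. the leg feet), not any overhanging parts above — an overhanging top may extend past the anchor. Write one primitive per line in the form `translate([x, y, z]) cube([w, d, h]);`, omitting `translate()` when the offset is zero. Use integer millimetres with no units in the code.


translate([384, 177, 0]) cube([192, 82, 1438]);


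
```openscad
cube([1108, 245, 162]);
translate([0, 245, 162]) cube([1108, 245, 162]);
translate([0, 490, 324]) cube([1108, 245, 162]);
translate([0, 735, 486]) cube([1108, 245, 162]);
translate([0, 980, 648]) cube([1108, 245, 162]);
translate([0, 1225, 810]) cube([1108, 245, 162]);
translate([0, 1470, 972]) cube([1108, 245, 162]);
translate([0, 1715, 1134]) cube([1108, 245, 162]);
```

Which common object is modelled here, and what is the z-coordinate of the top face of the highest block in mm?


A staircase. The total rise is 1296 mm.

8 identical blocks, each offset up and back from the previous — a staircase. Each step is 162 mm tall and there are 8 of them, so the total rise is 8 × 162 = 1296 mm.


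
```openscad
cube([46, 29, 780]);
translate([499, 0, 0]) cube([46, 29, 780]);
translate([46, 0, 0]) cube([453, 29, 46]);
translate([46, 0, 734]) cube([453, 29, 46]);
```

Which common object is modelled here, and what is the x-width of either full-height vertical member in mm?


A picture frame. The border width is 46 mm.

Four thin pieces enclosing a rectangular opening — a picture frame. The two full-height stiles are 780 mm tall; the top rail sits at z = 734 and is 46 mm tall, so the border above the opening is 780 − 734 = 46 mm, matching the stile x-width.


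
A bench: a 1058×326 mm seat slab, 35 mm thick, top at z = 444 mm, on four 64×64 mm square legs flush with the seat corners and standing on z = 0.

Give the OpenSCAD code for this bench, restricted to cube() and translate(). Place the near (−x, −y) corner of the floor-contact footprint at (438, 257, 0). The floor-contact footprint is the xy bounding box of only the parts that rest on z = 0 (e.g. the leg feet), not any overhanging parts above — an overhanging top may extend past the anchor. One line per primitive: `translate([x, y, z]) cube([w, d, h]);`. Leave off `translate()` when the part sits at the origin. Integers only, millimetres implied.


translate([438, 257, 409]) cube([1058, 326, 35]);
translate([438, 257, 0]) cube([64, 64, 409]);
translate([438, 519, 0]) cube([64, 64, 409]);
translate([1432, 257, 0]) cube([64, 64, 409]);
translate([1432, 519, 0]) cube([64, 64, 409]);


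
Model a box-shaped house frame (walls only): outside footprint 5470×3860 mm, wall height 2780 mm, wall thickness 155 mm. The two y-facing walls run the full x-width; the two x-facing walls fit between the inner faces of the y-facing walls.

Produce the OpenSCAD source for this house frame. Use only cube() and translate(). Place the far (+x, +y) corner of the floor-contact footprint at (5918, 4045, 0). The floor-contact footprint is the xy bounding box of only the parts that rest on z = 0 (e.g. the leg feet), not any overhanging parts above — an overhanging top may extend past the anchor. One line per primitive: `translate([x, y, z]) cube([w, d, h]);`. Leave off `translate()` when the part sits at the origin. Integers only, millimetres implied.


translate([448, 185, 0]) cube([5470, 155, 2780]);
translate([448, 3890, 0]) cube([5470, 155, 2780]);
translate([448, 340, 0]) cube([155, 3550, 2780]);
translate([5763, 340, 0]) cube([155, 3550, 2780]);


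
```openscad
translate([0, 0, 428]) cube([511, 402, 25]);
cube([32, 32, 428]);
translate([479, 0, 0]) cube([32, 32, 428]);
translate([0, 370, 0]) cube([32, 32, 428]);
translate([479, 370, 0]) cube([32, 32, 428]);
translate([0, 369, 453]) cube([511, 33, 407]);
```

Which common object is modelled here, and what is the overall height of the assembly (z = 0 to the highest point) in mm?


A chair. The overall height is 860 mm.

A slab on four corner posts with a tall panel at the back — a chair. The seat slab sits at z = 428 with thickness 25, and the 407 mm backrest starts at the seat top, so the overall height is 428 + 25 + 407 = 860 mm.


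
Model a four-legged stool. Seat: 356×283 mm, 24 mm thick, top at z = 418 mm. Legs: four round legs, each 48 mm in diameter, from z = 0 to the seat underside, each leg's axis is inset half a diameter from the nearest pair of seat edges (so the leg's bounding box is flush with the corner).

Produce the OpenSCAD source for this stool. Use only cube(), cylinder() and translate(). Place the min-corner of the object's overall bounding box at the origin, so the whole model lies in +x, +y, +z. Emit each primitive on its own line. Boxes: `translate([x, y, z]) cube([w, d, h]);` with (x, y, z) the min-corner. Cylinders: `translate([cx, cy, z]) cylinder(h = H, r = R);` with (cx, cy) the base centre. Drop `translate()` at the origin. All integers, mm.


translate([0, 0, 394]) cube([356, 283, 24]);
translate([24, 24, 0]) cylinder(h = 394, r = 24);
translate([332, 24, 0]) cylinder(h = 394, r = 24);
translate([24, 259, 0]) cylinder(h = 394, r = 24);
translate([332, 259, 0]) cylinder(h = 394, r = 24);


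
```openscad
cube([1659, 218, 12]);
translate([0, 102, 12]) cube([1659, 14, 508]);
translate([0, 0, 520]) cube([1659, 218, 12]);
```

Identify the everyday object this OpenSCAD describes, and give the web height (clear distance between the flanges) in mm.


An I-beam. The web height is 508 mm.

Two wide flanges with a thin centred web — an I-beam. Overall 532 mm minus two 12 mm flanges gives a web of 532 − 2·12 = 508 mm.


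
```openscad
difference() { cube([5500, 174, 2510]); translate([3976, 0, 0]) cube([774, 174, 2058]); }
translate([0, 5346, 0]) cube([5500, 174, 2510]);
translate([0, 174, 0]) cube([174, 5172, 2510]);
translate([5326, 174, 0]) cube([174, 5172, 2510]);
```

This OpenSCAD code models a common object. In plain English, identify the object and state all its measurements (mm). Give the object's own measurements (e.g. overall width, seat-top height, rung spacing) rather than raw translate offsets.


A single room: four walls, each 2510 mm tall and 174 mm thick, enclosing an outside footprint 5500×5520 mm (x × y), no floor or roof. The front and back walls (−y and +y sides) run the full x-width; the side walls fit between their inner faces. A door opening 774 mm wide and 2058 mm tall is cut through the front wall from the floor up, its −x edge 3976 mm from the wall's −x end.


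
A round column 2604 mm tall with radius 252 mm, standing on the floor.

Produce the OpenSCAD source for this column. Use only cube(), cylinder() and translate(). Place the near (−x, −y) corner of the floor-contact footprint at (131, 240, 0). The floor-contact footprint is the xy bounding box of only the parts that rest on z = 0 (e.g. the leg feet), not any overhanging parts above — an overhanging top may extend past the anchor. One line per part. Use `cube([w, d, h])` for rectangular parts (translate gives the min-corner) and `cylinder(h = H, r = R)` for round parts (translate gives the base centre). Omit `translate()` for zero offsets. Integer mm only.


translate([383, 492, 0]) cylinder(h = 2604, r = 252);


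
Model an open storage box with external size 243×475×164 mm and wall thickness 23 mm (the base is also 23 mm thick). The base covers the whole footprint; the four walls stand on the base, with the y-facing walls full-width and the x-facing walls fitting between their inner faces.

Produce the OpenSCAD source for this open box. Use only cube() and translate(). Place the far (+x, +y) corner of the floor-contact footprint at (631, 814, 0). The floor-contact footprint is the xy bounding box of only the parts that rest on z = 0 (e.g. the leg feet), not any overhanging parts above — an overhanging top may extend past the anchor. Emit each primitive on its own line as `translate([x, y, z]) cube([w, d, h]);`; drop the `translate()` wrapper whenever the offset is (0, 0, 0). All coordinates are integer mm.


translate([388, 339, 0]) cube([243, 475, 23]);
translate([388, 339, 23]) cube([243, 23, 141]);
translate([388, 791, 23]) cube([243, 23, 141]);
translate([388, 362, 23]) cube([23, 429, 141]);
translate([608, 362, 23]) cube([23, 429, 141]);


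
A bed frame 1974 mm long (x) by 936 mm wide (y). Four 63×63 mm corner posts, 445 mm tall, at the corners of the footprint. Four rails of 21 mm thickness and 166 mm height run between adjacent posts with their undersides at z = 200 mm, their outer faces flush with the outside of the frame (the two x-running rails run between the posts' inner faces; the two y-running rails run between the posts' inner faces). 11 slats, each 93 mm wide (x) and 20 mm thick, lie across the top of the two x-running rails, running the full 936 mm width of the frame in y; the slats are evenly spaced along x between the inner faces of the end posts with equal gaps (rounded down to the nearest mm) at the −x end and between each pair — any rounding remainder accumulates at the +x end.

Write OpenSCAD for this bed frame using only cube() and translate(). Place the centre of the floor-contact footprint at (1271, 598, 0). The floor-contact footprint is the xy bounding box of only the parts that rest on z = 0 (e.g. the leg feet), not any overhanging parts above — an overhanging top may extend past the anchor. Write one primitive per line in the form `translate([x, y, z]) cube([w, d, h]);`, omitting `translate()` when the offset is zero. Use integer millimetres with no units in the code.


// slat z = rail_z + rail_h = 200 + 166 = 366
// slat gap = ⌊(1848 − 11·93) / 12⌋ = 68
translate([284, 130, 0]) cube([63, 63, 445]);
translate([284, 1003, 0]) cube([63, 63, 445]);
translate([2195, 130, 0]) cube([63, 63, 445]);
translate([2195, 1003, 0]) cube([63, 63, 445]);
translate([347, 130, 200]) cube([1848, 21, 166]);
translate([347, 1045, 200]) cube([1848, 21, 166]);
translate([284, 193, 200]) cube([21, 810, 166]);
translate([2237, 193, 200]) cube([21, 810, 166]);
translate([415, 130, 366]) cube([93, 936, 20]);
translate([576, 130, 366]) cube([93, 936, 20]);
translate([737, 130, 366]) cube([93, 936, 20]);
translate([898, 130, 366]) cube([93, 936, 20]);
translate([1059, 130, 366]) cube([93, 936, 20]);
translate([1220, 130, 366]) cube([93, 936, 20]);
translate([1381, 130, 366]) cube([93, 936, 20]);
translate([1542, 130, 366]) cube([93, 936, 20]);
translate([1703, 130, 366]) cube([93, 936, 20]);
translate([1864, 130, 366]) cube([93, 936, 20]);
translate([2025, 130, 366]) cube([93, 936, 20]);


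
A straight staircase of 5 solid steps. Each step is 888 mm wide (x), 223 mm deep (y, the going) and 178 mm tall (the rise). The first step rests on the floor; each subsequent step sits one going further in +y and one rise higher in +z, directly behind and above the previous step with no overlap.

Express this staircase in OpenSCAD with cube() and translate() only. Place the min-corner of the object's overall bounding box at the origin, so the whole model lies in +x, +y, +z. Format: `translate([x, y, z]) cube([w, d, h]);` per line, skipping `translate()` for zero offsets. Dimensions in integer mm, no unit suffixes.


cube([888, 223, 178]);
translate([0, 223, 178]) cube([888, 223, 178]);
translate([0, 446, 356]) cube([888, 223, 178]);
translate([0, 669, 534]) cube([888, 223, 178]);
translate([0, 892, 712]) cube([888, 223, 178]);


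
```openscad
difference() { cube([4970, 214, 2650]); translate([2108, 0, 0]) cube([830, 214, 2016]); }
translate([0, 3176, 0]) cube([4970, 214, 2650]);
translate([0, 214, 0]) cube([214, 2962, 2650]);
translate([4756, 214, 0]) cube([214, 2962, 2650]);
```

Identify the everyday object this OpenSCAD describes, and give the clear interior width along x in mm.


A single room. The interior width is 4542 mm.

Four walls enclosing a rectangle with a door in the front wall — a room. Outside width 4970 minus two 214 mm walls gives 4542 mm.


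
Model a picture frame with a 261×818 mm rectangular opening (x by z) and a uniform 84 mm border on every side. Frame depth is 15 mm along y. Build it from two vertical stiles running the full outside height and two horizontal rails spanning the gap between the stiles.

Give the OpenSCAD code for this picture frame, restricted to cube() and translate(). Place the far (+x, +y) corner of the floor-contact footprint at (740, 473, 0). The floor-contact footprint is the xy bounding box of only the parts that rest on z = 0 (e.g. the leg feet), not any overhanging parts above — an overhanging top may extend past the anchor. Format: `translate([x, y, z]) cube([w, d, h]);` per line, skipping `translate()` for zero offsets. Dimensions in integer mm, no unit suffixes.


translate([311, 458, 0]) cube([84, 15, 986]);
translate([656, 458, 0]) cube([84, 15, 986]);
translate([395, 458, 0]) cube([261, 15, 84]);
translate([395, 458, 902]) cube([261, 15, 84]);


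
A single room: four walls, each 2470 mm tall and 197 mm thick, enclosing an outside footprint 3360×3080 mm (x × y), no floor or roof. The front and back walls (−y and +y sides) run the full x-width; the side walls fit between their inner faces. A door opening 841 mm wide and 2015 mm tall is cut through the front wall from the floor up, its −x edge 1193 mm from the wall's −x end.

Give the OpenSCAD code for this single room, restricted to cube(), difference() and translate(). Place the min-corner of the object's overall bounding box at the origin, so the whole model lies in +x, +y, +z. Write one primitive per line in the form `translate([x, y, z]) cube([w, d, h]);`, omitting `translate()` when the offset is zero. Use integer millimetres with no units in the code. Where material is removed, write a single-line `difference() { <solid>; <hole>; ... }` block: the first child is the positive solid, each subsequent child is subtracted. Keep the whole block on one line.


difference() { cube([3360, 197, 2470]); translate([1193, 0, 0]) cube([841, 197, 2015]); }
translate([0, 2883, 0]) cube([3360, 197, 2470]);
translate([0, 197, 0]) cube([197, 2686, 2470]);
translate([3163, 197, 0]) cube([197, 2686, 2470]);


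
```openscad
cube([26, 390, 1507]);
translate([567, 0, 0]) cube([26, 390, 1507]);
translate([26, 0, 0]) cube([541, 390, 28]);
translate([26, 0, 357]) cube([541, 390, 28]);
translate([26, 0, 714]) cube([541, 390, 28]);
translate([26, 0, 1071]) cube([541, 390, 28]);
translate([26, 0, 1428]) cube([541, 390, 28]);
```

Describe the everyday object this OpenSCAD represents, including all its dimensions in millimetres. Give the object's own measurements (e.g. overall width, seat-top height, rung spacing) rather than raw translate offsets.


An open bookshelf. Two side panels, each 26 mm thick, 390 mm deep and 1507 mm tall, stand 593 mm apart (outside-to-outside). Between them sit 5 shelves, each 28 mm thick and 390 mm deep, spanning the full gap between the sides. The bottom shelf rests on the floor (its underside at z = 0) and the clear gap between one shelf's top and the next shelf's underside is 329 mm.


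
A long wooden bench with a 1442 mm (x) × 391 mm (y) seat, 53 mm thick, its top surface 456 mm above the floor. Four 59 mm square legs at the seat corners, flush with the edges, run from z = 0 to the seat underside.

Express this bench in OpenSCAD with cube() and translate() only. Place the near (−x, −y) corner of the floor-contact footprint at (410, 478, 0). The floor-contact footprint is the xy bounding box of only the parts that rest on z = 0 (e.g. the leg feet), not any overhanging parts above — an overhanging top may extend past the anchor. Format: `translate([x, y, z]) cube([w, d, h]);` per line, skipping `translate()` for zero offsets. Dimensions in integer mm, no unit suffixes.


// leg_h = 456 − 53 = 403
translate([410, 478, 403]) cube([1442, 391, 53]);
translate([410, 478, 0]) cube([59, 59, 403]);
translate([410, 810, 0]) cube([59, 59, 403]);
translate([1793, 478, 0]) cube([59, 59, 403]);
translate([1793, 810, 0]) cube([59, 59, 403]);


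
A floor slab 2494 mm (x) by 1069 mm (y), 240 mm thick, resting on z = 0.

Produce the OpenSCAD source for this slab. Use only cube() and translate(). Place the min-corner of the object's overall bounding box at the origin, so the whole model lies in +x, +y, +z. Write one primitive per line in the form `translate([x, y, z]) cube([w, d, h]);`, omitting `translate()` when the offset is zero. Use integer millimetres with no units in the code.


cube([2494, 1069, 240]);


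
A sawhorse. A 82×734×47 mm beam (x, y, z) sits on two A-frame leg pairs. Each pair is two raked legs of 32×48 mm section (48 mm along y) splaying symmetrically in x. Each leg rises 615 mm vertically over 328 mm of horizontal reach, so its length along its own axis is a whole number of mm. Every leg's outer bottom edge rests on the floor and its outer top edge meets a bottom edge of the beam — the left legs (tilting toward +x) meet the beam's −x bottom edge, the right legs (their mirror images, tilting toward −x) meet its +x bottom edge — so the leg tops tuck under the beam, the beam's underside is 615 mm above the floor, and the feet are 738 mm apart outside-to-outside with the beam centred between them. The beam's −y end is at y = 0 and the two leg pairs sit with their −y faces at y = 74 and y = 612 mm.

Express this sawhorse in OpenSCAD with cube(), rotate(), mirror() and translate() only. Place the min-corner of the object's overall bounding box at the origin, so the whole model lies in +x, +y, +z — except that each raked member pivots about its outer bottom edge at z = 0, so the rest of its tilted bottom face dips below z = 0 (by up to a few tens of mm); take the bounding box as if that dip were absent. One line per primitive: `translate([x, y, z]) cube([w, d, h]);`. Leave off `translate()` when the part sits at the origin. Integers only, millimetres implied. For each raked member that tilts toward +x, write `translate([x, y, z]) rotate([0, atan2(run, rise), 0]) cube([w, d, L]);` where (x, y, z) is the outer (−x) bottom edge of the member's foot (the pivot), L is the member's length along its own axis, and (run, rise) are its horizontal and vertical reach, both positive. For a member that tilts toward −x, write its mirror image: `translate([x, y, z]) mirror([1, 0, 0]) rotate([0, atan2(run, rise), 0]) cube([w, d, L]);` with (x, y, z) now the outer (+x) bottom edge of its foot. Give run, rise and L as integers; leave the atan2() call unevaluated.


translate([328, 0, 615]) cube([82, 734, 47]);
translate([0, 74, 0]) rotate([0, atan2(328, 615), 0]) cube([32, 48, 697]);
translate([738, 74, 0]) mirror([1, 0, 0]) rotate([0, atan2(328, 615), 0]) cube([32, 48, 697]);
translate([0, 612, 0]) rotate([0, atan2(328, 615), 0]) cube([32, 48, 697]);
translate([738, 612, 0]) mirror([1, 0, 0]) rotate([0, atan2(328, 615), 0]) cube([32, 48, 697]);


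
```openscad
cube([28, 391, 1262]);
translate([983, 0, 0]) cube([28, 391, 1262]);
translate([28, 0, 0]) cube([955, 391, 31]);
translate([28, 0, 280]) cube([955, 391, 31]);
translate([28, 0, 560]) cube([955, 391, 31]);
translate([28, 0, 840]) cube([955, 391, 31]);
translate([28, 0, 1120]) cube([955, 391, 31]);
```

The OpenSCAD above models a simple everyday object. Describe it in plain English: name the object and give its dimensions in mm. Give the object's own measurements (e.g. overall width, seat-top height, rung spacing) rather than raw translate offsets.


An open bookshelf. Two side panels, each 28 mm thick, 391 mm deep and 1262 mm tall, stand 1011 mm apart (outside-to-outside). Between them sit 5 shelves, each 31 mm thick and 391 mm deep, spanning the full gap between the sides. The bottom shelf rests on the floor (its underside at z = 0) and the clear gap between one shelf's top and the next shelf's underside is 249 mm.


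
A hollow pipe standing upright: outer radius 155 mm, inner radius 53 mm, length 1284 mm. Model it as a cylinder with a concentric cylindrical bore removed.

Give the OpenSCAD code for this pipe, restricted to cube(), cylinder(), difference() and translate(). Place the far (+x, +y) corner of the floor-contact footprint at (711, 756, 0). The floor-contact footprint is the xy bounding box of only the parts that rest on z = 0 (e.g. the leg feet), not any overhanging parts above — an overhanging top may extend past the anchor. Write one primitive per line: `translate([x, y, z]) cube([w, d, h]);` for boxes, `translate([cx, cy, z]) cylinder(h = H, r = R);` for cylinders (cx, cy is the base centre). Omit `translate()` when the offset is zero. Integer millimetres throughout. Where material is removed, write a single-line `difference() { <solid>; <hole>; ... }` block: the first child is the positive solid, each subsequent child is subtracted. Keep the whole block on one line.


difference() { translate([556, 601, 0]) cylinder(h = 1284, r = 155); translate([556, 601, 0]) cylinder(h = 1284, r = 53); }


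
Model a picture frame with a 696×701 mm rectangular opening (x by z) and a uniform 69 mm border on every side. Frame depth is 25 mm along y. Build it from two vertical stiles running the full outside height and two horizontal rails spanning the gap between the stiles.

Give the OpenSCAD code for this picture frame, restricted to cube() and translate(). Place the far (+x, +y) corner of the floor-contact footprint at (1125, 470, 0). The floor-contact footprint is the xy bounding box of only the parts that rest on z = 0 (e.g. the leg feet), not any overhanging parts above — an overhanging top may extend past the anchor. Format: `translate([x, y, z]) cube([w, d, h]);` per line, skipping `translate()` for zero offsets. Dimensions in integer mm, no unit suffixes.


translate([291, 445, 0]) cube([69, 25, 839]);
translate([1056, 445, 0]) cube([69, 25, 839]);
translate([360, 445, 0]) cube([696, 25, 69]);
translate([360, 445, 770]) cube([696, 25, 69]);


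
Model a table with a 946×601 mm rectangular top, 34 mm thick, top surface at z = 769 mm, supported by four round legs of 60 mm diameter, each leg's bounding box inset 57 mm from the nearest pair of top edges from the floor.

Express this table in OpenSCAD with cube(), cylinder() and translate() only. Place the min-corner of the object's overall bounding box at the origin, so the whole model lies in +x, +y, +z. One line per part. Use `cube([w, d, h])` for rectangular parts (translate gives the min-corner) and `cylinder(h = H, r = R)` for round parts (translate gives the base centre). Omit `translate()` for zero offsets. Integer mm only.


translate([0, 0, 735]) cube([946, 601, 34]);
translate([87, 87, 0]) cylinder(h = 735, r = 30);
translate([859, 87, 0]) cylinder(h = 735, r = 30);
translate([87, 514, 0]) cylinder(h = 735, r = 30);
translate([859, 514, 0]) cylinder(h = 735, r = 30);


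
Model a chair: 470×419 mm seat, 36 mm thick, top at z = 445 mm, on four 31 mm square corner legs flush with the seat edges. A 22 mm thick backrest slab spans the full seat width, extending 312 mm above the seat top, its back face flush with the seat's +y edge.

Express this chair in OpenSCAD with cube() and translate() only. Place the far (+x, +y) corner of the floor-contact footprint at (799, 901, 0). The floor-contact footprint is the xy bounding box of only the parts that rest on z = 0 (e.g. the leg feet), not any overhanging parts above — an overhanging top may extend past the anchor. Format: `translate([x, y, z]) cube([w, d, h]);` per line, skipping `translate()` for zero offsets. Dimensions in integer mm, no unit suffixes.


translate([329, 482, 409]) cube([470, 419, 36]);
translate([329, 482, 0]) cube([31, 31, 409]);
translate([768, 482, 0]) cube([31, 31, 409]);
translate([329, 870, 0]) cube([31, 31, 409]);
translate([768, 870, 0]) cube([31, 31, 409]);
translate([329, 879, 445]) cube([470, 22, 312]);


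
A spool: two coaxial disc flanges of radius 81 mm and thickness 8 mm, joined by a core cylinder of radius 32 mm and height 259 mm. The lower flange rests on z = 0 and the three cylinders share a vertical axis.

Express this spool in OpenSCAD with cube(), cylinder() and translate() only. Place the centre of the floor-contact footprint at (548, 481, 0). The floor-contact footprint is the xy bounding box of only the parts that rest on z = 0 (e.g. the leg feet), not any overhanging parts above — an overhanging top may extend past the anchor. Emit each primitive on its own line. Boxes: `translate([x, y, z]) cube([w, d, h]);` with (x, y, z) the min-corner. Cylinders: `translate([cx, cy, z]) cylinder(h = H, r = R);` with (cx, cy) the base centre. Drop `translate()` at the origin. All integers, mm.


translate([548, 481, 0]) cylinder(h = 8, r = 81);
translate([548, 481, 8]) cylinder(h = 259, r = 32);
translate([548, 481, 267]) cylinder(h = 8, r = 81);


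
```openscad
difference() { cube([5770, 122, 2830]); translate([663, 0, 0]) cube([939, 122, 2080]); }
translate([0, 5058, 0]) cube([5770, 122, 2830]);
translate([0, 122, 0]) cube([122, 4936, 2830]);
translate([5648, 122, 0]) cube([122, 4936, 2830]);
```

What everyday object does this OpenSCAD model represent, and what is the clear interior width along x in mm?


A single room. The interior width is 5526 mm.

Four walls enclosing a rectangle with a door in the front wall — a room. Outside width 5770 minus two 122 mm walls gives 5526 mm.


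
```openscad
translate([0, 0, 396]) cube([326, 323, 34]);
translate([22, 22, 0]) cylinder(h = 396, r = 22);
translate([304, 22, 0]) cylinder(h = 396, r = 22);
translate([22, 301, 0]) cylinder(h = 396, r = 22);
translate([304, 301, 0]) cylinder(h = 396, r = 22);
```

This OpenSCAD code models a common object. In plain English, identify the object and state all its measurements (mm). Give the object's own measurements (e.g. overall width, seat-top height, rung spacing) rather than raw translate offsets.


A simple wooden stool: a rectangular seat 326 mm (x) by 323 mm (y), 34 mm thick, top face at z = 430 mm, on four round legs, each 44 mm in diameter. The legs rest on z = 0, each leg's axis is inset half a diameter from the nearest pair of seat edges (so the leg's bounding box is flush with the corner).


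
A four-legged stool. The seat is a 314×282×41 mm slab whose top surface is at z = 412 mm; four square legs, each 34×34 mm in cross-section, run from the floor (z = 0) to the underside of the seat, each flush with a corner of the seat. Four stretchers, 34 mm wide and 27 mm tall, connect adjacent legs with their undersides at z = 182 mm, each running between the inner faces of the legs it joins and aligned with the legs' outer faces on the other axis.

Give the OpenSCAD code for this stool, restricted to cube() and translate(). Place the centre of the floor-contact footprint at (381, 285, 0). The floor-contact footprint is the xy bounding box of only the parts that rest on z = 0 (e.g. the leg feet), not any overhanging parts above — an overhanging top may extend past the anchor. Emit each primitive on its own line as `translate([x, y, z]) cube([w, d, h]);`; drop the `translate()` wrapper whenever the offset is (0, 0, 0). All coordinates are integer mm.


// leg_h = 412 - 41 = 371
// stretcher span = 314 - 2*34 = 246
translate([224, 144, 371]) cube([314, 282, 41]);
translate([224, 144, 0]) cube([34, 34, 371]);
translate([504, 144, 0]) cube([34, 34, 371]);
translate([224, 392, 0]) cube([34, 34, 371]);
translate([504, 392, 0]) cube([34, 34, 371]);
translate([258, 144, 182]) cube([246, 34, 27]);
translate([258, 392, 182]) cube([246, 34, 27]);
translate([224, 178, 182]) cube([34, 214, 27]);
translate([504, 178, 182]) cube([34, 214, 27]);


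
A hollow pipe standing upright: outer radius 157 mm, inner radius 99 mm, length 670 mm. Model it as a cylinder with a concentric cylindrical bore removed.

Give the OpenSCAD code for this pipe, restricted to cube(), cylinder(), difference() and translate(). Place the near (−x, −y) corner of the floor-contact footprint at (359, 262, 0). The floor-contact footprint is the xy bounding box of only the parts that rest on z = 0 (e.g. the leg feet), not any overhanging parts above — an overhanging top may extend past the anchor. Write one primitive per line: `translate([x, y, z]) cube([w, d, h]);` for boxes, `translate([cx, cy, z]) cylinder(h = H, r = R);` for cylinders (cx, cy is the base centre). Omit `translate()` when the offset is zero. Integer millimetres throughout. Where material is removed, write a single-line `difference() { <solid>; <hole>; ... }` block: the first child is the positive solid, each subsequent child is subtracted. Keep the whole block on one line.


difference() { translate([516, 419, 0]) cylinder(h = 670, r = 157); translate([516, 419, 0]) cylinder(h = 670, r = 99); }


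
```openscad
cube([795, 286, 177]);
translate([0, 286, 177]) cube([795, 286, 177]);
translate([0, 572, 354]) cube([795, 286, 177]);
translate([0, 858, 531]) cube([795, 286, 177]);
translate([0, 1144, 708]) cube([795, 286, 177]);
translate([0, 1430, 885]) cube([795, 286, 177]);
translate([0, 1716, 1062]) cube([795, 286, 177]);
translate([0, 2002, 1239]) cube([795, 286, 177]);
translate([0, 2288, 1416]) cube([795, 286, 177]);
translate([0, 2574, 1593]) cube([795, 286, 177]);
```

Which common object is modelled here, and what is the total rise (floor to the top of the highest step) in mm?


A staircase. The total rise is 1770 mm.

10 identical blocks, each offset up and back from the previous — a staircase. Each step is 177 mm tall and there are 10 of them, so the total rise is 10 × 177 = 1770 mm.


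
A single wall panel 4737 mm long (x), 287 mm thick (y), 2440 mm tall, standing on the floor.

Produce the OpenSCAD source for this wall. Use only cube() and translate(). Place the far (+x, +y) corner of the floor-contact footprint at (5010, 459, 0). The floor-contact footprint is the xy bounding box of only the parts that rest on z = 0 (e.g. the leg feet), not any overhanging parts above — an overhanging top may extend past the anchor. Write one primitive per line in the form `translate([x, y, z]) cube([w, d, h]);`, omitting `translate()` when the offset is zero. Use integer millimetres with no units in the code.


translate([273, 172, 0]) cube([4737, 287, 2440]);


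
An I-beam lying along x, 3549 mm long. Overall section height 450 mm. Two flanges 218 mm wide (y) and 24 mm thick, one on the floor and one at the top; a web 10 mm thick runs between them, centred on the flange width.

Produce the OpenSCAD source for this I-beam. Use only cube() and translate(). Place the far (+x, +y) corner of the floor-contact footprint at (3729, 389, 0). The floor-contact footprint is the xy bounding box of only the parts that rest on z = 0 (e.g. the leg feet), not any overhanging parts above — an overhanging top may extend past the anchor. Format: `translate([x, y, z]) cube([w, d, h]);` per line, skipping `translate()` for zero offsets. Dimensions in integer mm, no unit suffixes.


translate([180, 171, 0]) cube([3549, 218, 24]);
translate([180, 275, 24]) cube([3549, 10, 402]);
translate([180, 171, 426]) cube([3549, 218, 24]);


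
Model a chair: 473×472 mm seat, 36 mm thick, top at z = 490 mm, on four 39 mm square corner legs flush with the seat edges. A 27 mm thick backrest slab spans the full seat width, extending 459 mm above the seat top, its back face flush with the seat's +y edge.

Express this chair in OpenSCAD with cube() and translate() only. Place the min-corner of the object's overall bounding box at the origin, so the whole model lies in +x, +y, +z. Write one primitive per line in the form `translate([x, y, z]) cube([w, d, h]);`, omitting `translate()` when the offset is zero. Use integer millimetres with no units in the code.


translate([0, 0, 454]) cube([473, 472, 36]);
cube([39, 39, 454]);
translate([434, 0, 0]) cube([39, 39, 454]);
translate([0, 433, 0]) cube([39, 39, 454]);
translate([434, 433, 0]) cube([39, 39, 454]);
translate([0, 445, 490]) cube([473, 27, 459]);


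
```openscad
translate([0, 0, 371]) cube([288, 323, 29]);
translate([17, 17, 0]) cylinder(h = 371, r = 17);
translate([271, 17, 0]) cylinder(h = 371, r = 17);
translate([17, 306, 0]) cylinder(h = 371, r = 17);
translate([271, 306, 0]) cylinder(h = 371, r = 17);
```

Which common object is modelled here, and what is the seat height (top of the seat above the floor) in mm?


A stool. The seat height is 400 mm.

A 288×323×29 slab at z = 371 on four corner cylinders — a stool. The seat top is 371 + 29 = 400 mm.


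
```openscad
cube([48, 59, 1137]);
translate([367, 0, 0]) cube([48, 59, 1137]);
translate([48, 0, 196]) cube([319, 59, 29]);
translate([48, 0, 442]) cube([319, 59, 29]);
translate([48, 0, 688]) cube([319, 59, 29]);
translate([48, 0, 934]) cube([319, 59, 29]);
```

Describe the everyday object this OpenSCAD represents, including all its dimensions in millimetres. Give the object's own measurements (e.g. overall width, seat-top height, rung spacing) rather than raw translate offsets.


A straight ladder. Two 48×59 mm vertical rails, 1137 mm tall, stand 415 mm apart (outside-to-outside) with their front faces coplanar on the −y side. 4 rungs, each 59 mm deep and 29 mm tall, span between the inner faces of the rails, front faces flush with the rails. The lowest rung's underside is at z = 196 mm and rungs are spaced 246 mm apart (underside to underside).


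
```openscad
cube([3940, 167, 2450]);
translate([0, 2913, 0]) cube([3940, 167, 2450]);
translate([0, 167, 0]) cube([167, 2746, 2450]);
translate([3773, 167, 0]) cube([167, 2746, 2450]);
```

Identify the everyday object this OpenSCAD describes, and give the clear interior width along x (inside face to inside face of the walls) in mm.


A house (or room) frame. The interior width is 3606 mm.

Four 2450 mm walls enclosing a rectangle with no floor or roof — a room or house frame. Outside width is 3940 mm and wall thickness is 167 mm, so the interior width is 3940 − 2 × 167 = 3606 mm.


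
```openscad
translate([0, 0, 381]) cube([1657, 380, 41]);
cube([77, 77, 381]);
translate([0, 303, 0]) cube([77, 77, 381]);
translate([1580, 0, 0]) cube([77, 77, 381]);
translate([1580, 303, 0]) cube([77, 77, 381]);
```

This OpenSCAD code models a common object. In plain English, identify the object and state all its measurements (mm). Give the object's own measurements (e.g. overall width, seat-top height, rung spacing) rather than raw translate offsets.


A long wooden bench with a 1657 mm (x) × 380 mm (y) seat, 41 mm thick, its top surface 422 mm above the floor. Four 77 mm square legs at the seat corners, flush with the edges, run from z = 0 to the seat underside.


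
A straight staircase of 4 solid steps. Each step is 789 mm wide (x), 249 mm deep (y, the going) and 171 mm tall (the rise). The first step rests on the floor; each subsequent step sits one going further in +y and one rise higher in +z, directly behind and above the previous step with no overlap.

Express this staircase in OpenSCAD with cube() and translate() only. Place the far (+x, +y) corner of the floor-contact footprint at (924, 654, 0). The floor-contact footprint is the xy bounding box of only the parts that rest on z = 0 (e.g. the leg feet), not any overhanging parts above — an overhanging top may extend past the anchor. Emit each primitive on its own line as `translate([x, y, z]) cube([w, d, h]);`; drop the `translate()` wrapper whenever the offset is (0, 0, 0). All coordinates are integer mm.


translate([135, 405, 0]) cube([789, 249, 171]);
translate([135, 654, 171]) cube([789, 249, 171]);
translate([135, 903, 342]) cube([789, 249, 171]);
translate([135, 1152, 513]) cube([789, 249, 171]);


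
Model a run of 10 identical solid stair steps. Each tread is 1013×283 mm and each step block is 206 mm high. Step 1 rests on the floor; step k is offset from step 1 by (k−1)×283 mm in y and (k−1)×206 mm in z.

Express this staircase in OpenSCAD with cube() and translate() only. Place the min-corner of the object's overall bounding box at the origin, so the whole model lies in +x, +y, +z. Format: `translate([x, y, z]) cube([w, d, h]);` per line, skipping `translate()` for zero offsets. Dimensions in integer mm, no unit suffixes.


cube([1013, 283, 206]);
translate([0, 283, 206]) cube([1013, 283, 206]);
translate([0, 566, 412]) cube([1013, 283, 206]);
translate([0, 849, 618]) cube([1013, 283, 206]);
translate([0, 1132, 824]) cube([1013, 283, 206]);
translate([0, 1415, 1030]) cube([1013, 283, 206]);
translate([0, 1698, 1236]) cube([1013, 283, 206]);
translate([0, 1981, 1442]) cube([1013, 283, 206]);
translate([0, 2264, 1648]) cube([1013, 283, 206]);
translate([0, 2547, 1854]) cube([1013, 283, 206]);


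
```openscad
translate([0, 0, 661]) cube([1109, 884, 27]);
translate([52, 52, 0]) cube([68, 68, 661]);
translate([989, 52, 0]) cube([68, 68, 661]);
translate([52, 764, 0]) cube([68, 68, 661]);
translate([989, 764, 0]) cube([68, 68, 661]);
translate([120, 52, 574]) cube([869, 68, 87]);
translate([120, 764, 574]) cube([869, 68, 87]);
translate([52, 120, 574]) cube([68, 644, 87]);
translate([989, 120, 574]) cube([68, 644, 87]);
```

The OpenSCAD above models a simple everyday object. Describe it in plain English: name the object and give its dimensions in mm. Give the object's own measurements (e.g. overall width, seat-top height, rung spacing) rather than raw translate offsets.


A rectangular dining table. The top is 1109×884×27 mm with its upper surface at z = 688 mm. It stands on four 68×68 mm square legs, each inset 52 mm from the nearest pair of top edges, running from the floor to the underside of the top. Four apron rails, 68 mm thick and 87 mm tall, run between adjacent legs with their top edges flush with the underside of the top and their outer faces flush with the legs' outer faces.


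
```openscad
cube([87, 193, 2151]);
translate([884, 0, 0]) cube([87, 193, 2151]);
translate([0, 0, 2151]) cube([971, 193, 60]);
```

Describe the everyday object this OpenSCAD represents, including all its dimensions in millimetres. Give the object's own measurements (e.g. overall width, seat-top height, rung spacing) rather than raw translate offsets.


A door frame. The clear opening is 797 mm wide and 2151 mm high. Two 87 mm wide jambs, 193 mm deep, stand either side of the opening from the floor to the top of the opening. A 60 mm thick head sits across the top of both jambs, spanning the full outside width of the frame.


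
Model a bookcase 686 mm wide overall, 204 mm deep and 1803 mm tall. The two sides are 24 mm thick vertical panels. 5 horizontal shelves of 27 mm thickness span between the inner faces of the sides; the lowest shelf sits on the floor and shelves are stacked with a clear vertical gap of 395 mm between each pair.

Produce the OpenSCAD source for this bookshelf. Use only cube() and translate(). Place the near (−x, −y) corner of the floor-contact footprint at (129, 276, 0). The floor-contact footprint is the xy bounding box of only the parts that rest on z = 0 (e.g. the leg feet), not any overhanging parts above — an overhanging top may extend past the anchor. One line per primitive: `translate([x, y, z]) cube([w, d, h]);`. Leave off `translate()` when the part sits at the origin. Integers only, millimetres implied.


translate([129, 276, 0]) cube([24, 204, 1803]);
translate([791, 276, 0]) cube([24, 204, 1803]);
translate([153, 276, 0]) cube([638, 204, 27]);
translate([153, 276, 422]) cube([638, 204, 27]);
translate([153, 276, 844]) cube([638, 204, 27]);
translate([153, 276, 1266]) cube([638, 204, 27]);
translate([153, 276, 1688]) cube([638, 204, 27]);


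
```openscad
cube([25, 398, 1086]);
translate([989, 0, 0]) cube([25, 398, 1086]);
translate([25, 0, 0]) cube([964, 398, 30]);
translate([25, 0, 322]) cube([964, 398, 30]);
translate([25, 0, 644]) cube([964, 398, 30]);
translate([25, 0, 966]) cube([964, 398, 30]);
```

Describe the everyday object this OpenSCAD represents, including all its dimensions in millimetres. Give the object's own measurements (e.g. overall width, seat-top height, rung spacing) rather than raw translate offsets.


An open bookshelf. Two side panels, each 25 mm thick, 398 mm deep and 1086 mm tall, stand 1014 mm apart (outside-to-outside). Between them sit 4 shelves, each 30 mm thick and 398 mm deep, spanning the full gap between the sides. The bottom shelf rests on the floor (its underside at z = 0) and the clear gap between one shelf's top and the next shelf's underside is 292 mm.
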